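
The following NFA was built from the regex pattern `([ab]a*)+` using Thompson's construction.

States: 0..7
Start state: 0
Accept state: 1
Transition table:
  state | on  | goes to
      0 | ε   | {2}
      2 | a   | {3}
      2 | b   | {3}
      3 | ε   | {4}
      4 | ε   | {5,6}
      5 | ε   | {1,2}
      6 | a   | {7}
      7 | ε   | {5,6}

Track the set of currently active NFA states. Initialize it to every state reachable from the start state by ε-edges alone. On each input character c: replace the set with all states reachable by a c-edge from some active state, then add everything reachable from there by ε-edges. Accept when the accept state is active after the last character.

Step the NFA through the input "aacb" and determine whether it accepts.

Answer: REJECT

Steps:
initial (ε-close {0}): {0,2}
'a' @ 1: {1,2,3,4,5,6}  [accepting]
'a' @ 2: {1,2,3,4,5,6,7}  [accepting]
'c' @ 3: {}  — no active states
rest 'b' ignored (set empty)
after full input: {}  (accept=1 not in)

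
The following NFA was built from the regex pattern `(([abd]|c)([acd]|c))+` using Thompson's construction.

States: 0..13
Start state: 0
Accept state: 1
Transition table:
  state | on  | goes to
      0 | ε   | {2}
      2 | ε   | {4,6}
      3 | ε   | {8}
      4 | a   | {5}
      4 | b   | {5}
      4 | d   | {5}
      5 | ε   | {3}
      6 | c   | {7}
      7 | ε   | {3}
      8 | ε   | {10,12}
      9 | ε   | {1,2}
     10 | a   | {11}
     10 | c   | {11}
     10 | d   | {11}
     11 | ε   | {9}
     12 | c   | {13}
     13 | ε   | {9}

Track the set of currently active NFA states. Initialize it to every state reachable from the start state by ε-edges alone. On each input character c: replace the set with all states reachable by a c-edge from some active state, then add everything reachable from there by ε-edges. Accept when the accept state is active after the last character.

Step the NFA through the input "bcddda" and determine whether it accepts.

Answer: ACCEPT

Derivation:
S₀ = ε-closure({0}) = {0,2,4,6}
'b' @ 1: {3,5,8,10,12}
'c' @ 2: {1,2,4,6,9,11,13}  [accepting]
'd' @ 3: {3,5,8,10,12}
'd' @ 4: {1,2,4,6,9,11}  [accepting]
'd' @ 5: {3,5,8,10,12}
'a' @ 6: {1,2,4,6,9,11}  [accepting]
final: {1,2,4,6,9,11}; accept 1 in set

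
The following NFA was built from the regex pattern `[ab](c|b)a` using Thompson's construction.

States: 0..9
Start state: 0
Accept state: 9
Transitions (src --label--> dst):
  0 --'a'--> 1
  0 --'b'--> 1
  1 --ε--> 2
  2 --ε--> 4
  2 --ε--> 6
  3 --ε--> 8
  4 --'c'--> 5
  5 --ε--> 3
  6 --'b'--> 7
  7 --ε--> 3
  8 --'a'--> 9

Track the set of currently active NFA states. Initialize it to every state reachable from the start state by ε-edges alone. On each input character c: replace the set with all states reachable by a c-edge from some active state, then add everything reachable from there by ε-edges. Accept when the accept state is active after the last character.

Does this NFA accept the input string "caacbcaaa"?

S₀ = ε-closure({0}) = {0}
'c' @ 1: {}  — dead — no transitions
rest 'aacbcaaa' ignored (set empty)
after full input: {}  (accept=9 not in)

Answer: REJECT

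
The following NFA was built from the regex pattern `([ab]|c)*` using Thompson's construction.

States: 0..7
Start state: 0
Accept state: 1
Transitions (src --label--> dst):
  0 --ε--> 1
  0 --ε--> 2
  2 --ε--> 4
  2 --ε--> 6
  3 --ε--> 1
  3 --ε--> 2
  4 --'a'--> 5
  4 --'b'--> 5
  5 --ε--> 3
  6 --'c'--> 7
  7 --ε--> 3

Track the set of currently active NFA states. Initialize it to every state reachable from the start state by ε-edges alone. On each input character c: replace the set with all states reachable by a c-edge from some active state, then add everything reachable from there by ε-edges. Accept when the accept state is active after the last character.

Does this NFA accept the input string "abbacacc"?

S₀ = ε-closure({0}) = {0,1,2,4,6}
'a' @ 1: {1,2,3,4,5,6}  [accepting]
'b' @ 2: {1,2,3,4,5,6}  [accepting]
'b' @ 3: {1,2,3,4,5,6}  [accepting]
'a' @ 4: {1,2,3,4,5,6}  [accepting]
'c' @ 5: {1,2,3,4,6,7}  [accepting]
'a' @ 6: {1,2,3,4,5,6}  [accepting]
'c' @ 7: {1,2,3,4,6,7}  [accepting]
'c' @ 8: {1,2,3,4,6,7}  [accepting]
after full input: {1,2,3,4,6,7}  (accept=1 in)

Answer: ACCEPT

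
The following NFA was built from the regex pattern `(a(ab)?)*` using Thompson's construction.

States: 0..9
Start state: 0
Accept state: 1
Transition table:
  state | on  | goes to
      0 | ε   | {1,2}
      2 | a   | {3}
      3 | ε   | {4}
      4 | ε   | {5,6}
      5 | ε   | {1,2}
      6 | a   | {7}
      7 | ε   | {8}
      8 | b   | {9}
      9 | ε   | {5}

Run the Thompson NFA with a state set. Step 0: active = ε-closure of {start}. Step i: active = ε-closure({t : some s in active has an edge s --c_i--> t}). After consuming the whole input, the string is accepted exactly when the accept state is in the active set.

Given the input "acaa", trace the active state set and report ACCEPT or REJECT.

Answer: REJECT

Trace:
S₀ = ε-closure({0}) = {0,1,2}
'a' @ 1: {1,2,3,4,5,6}  [accepting]
'c' @ 2: {}  — state set empty
rest 'aa' ignored (set empty)
final: {}; accept 1 not in set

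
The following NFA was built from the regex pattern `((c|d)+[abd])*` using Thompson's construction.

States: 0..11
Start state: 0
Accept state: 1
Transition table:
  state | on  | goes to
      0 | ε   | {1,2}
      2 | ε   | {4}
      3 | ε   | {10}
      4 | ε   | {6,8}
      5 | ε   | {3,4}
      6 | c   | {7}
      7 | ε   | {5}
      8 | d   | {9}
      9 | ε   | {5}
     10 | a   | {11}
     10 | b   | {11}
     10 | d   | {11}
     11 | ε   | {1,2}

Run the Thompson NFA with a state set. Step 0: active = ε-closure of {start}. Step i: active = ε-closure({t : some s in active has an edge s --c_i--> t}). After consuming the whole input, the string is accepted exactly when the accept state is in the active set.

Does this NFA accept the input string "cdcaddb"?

initial (ε-close {0}): {0,1,2,4,6,8}
'c' @ 1: {3,4,5,6,7,8,10}
'd' @ 2: {1,2,3,4,5,6,8,9,10,11}  [accepting]
'c' @ 3: {3,4,5,6,7,8,10}
'a' @ 4: {1,2,4,6,8,11}  [accepting]
'd' @ 5: {3,4,5,6,8,9,10}
'd' @ 6: {1,2,3,4,5,6,8,9,10,11}  [accepting]
'b' @ 7: {1,2,4,6,8,11}  [accepting]
final: {1,2,4,6,8,11}; accept 1 in set

Answer: ACCEPT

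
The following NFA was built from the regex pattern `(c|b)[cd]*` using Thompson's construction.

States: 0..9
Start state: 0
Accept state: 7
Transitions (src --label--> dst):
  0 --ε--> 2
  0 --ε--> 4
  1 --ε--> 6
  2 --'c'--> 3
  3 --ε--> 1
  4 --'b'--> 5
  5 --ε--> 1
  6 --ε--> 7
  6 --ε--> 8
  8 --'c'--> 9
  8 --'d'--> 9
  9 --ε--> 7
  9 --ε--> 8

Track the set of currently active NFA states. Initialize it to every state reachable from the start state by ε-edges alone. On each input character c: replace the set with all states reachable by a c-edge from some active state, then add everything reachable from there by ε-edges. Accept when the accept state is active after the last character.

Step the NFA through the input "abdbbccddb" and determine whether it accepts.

Answer: REJECT

Steps:
S₀ = ε-closure({0}) = {0,2,4}
'a' @ 1: {}  — dead — no transitions
rest 'bdbbccddb' ignored (set empty)
final: {}; accept 7 not in set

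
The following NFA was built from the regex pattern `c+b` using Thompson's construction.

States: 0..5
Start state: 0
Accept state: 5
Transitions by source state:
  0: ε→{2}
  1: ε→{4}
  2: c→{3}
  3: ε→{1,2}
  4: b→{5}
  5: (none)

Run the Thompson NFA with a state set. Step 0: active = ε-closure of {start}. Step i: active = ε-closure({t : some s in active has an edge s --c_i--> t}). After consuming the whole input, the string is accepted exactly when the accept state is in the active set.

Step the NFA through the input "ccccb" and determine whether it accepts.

initial (ε-close {0}): {0,2}
'c' @ 1: {1,2,3,4}
'c' @ 2: {1,2,3,4}
'c' @ 3: {1,2,3,4}
'c' @ 4: {1,2,3,4}
'b' @ 5: {5}  ✓accept
after full input: {5}  (accept=5 in)

Answer: ACCEPT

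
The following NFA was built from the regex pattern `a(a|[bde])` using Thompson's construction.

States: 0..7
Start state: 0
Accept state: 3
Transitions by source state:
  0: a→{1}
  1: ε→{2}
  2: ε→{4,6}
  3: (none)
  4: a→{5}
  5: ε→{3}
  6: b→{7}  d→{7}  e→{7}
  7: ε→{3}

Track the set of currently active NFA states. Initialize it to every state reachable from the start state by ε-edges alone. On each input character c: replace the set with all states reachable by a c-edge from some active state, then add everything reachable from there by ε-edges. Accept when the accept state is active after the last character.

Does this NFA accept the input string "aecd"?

initial (ε-close {0}): {0}
'a' @ 1: {1,2,4,6}
'e' @ 2: {3,7}  [accepting]
'c' @ 3: {}  — no active states
rest 'd' ignored (set empty)
after full input: {}  (accept=3 not in)

Answer: REJECT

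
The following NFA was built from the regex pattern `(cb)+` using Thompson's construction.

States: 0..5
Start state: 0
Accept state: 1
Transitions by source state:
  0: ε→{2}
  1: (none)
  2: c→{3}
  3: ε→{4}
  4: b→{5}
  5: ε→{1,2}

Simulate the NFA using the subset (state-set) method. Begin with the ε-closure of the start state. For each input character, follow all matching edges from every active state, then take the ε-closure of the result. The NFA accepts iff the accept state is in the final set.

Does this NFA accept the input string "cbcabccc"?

Answer: REJECT

Derivation:
S₀ = ε-closure({0}) = {0,2}
'c' @ 1: {3,4}
'b' @ 2: {1,2,5}  ✓accept
'c' @ 3: {3,4}
'a' @ 4: {}  — no active states
rest 'bccc' ignored (set empty)
end set {} — state 1 not in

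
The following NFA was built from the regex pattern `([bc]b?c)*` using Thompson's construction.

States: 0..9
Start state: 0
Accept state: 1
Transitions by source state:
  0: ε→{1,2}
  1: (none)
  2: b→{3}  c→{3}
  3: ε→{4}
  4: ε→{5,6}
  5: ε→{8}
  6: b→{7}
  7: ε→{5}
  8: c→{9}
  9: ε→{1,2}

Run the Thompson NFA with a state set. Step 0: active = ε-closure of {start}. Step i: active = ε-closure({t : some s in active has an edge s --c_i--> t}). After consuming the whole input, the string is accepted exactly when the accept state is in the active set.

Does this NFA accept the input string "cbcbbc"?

Answer: ACCEPT

Derivation:
start: ε-closure({0}) = {0,1,2}
'c' @ 1: {3,4,5,6,8}
'b' @ 2: {5,7,8}
'c' @ 3: {1,2,9}  (accept∈set)
'b' @ 4: {3,4,5,6,8}
'b' @ 5: {5,7,8}
'c' @ 6: {1,2,9}  (accept∈set)
after full input: {1,2,9}  (accept=1 in)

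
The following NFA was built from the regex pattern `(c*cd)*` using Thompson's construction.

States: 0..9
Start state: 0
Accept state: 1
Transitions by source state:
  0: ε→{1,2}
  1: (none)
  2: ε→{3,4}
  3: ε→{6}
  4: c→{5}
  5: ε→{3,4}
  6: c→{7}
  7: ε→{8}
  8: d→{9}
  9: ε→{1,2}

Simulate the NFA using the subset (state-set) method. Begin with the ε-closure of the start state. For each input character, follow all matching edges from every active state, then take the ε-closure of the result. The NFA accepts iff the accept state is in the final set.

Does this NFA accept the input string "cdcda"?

initial (ε-close {0}): {0,1,2,3,4,6}
'c' @ 1: {3,4,5,6,7,8}
'd' @ 2: {1,2,3,4,6,9}  ✓accept
'c' @ 3: {3,4,5,6,7,8}
'd' @ 4: {1,2,3,4,6,9}  ✓accept
'a' @ 5: {}  — no active states
final: {}; accept 1 not in set

Answer: REJECT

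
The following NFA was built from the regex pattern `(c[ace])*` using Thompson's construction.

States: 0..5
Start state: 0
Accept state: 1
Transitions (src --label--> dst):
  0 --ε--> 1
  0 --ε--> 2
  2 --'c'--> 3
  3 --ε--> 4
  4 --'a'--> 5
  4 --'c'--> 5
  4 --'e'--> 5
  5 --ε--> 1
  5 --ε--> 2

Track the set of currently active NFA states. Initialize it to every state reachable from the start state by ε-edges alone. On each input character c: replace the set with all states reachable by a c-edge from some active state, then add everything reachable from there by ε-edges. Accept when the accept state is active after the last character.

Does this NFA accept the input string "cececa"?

Answer: ACCEPT

Derivation:
start: ε-closure({0}) = {0,1,2}
'c' @ 1: {3,4}
'e' @ 2: {1,2,5}  (accept∈set)
'c' @ 3: {3,4}
'e' @ 4: {1,2,5}  (accept∈set)
'c' @ 5: {3,4}
'a' @ 6: {1,2,5}  (accept∈set)
end set {1,2,5} — state 1 in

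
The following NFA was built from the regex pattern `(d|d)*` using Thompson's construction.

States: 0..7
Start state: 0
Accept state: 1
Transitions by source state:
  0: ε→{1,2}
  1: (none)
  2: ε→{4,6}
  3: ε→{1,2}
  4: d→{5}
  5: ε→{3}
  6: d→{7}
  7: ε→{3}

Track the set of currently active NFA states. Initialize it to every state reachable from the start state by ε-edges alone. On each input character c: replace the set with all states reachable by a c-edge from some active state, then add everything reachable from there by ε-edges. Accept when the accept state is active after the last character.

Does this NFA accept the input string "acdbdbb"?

initial (ε-close {0}): {0,1,2,4,6}
'a' @ 1: {}  — dead — no transitions
rest 'cdbdbb' ignored (set empty)
after full input: {}  (accept=1 not in)

Answer: REJECT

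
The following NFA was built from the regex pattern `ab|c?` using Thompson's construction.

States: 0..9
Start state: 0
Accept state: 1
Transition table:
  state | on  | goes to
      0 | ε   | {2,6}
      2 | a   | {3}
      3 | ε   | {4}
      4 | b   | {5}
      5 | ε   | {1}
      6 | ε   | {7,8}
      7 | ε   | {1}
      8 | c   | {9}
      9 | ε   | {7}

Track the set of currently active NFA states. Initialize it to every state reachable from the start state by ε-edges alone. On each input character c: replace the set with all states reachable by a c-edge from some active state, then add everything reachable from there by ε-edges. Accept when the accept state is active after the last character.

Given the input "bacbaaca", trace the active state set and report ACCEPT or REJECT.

Answer: REJECT

Trace:
start: ε-closure({0}) = {0,1,2,6,7,8}
'b' @ 1: {}  — dead — no transitions
rest 'acbaaca' ignored (set empty)
end set {} — state 1 not in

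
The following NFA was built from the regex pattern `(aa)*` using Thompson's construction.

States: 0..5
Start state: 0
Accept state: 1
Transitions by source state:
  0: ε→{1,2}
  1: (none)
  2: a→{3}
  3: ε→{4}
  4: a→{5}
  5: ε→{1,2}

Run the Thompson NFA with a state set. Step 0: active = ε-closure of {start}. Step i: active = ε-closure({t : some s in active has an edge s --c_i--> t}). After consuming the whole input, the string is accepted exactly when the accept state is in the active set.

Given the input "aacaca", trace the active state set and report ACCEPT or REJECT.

Answer: REJECT

Derivation:
S₀ = ε-closure({0}) = {0,1,2}
'a' @ 1: {3,4}
'a' @ 2: {1,2,5}  ✓accept
'c' @ 3: {}  — no active states
rest 'aca' ignored (set empty)
after full input: {}  (accept=1 not in)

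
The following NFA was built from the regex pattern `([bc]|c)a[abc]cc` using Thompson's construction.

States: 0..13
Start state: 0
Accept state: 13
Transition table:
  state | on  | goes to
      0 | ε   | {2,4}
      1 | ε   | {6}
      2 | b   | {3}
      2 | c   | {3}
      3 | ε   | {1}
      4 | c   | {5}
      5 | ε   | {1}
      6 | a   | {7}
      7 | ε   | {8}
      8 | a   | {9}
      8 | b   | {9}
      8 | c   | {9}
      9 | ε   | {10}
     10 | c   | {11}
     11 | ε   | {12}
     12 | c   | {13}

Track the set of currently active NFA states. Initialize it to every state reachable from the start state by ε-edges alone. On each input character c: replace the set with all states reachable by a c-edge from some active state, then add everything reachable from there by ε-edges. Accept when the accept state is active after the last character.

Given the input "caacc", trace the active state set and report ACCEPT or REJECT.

Answer: ACCEPT

Trace:
initial (ε-close {0}): {0,2,4}
'c' @ 1: {1,3,5,6}
'a' @ 2: {7,8}
'a' @ 3: {9,10}
'c' @ 4: {11,12}
'c' @ 5: {13}  ✓accept
end set {13} — state 13 in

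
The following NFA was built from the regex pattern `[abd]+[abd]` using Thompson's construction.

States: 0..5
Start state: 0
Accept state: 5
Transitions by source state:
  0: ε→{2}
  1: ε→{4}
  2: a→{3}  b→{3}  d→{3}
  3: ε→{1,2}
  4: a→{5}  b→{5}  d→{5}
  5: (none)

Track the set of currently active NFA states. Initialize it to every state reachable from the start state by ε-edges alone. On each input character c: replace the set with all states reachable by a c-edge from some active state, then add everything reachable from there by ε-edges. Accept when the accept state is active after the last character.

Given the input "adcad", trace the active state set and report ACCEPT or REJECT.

start: ε-closure({0}) = {0,2}
'a' @ 1: {1,2,3,4}
'd' @ 2: {1,2,3,4,5}  ✓accept
'c' @ 3: {}  — no active states
rest 'ad' ignored (set empty)
final: {}; accept 5 not in set

Answer: REJECT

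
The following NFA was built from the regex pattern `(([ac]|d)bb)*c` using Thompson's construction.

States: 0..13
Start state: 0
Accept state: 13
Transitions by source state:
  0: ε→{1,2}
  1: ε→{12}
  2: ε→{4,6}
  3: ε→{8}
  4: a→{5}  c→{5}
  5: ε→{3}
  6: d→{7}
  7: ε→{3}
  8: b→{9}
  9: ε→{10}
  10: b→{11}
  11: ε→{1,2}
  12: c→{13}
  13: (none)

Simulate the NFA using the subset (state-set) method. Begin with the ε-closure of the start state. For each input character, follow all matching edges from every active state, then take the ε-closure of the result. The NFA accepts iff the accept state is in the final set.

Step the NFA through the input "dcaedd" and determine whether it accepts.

Answer: REJECT

Steps:
S₀ = ε-closure({0}) = {0,1,2,4,6,12}
'd' @ 1: {3,7,8}
'c' @ 2: {}  — state set empty
rest 'aedd' ignored (set empty)
final: {}; accept 13 not in set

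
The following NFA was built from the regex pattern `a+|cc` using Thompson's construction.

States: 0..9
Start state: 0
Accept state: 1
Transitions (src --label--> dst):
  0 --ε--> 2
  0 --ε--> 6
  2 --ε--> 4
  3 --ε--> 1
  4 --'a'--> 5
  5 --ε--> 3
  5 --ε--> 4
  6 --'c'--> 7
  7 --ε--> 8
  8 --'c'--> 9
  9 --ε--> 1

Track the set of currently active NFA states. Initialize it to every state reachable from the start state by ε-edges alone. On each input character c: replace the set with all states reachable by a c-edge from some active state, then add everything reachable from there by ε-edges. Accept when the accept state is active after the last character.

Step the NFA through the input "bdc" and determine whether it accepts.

initial (ε-close {0}): {0,2,4,6}
'b' @ 1: {}  — no active states
rest 'dc' ignored (set empty)
final: {}; accept 1 not in set

Answer: REJECT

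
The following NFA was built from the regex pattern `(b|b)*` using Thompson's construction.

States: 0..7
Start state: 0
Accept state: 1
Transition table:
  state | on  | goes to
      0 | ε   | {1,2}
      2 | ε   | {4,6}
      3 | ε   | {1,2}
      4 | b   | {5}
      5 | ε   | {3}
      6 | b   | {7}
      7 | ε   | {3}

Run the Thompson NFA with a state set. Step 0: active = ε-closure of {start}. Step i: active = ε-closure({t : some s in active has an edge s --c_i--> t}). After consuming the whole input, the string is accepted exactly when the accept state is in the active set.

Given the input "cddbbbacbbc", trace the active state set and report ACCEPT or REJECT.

Answer: REJECT

Trace:
initial (ε-close {0}): {0,1,2,4,6}
'c' @ 1: {}  — dead — no transitions
rest 'ddbbbacbbc' ignored (set empty)
after full input: {}  (accept=1 not in)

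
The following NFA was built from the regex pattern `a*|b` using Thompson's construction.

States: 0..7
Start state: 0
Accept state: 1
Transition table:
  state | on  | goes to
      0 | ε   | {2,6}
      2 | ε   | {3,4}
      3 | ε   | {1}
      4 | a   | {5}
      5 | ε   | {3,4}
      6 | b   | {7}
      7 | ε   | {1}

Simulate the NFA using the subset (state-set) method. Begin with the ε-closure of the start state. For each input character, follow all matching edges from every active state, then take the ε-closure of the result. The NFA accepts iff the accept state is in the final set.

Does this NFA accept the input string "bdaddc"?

start: ε-closure({0}) = {0,1,2,3,4,6}
'b' @ 1: {1,7}  [accepting]
'd' @ 2: {}  — dead — no transitions
rest 'addc' ignored (set empty)
end set {} — state 1 not in

Answer: REJECT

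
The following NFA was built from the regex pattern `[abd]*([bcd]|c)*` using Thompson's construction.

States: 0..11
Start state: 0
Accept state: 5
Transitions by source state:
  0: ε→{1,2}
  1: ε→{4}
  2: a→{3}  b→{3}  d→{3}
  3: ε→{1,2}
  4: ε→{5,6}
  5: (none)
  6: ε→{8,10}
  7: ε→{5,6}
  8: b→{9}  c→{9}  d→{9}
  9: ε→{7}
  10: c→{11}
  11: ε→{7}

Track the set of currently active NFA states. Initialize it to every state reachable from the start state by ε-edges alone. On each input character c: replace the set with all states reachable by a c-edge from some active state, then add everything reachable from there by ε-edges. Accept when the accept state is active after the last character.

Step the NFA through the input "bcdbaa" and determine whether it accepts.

S₀ = ε-closure({0}) = {0,1,2,4,5,6,8,10}
'b' @ 1: {1,2,3,4,5,6,7,8,9,10}  ✓accept
'c' @ 2: {5,6,7,8,9,10,11}  ✓accept
'd' @ 3: {5,6,7,8,9,10}  ✓accept
'b' @ 4: {5,6,7,8,9,10}  ✓accept
'a' @ 5: {}  — dead — no transitions
rest 'a' ignored (set empty)
end set {} — state 5 not in

Answer: REJECT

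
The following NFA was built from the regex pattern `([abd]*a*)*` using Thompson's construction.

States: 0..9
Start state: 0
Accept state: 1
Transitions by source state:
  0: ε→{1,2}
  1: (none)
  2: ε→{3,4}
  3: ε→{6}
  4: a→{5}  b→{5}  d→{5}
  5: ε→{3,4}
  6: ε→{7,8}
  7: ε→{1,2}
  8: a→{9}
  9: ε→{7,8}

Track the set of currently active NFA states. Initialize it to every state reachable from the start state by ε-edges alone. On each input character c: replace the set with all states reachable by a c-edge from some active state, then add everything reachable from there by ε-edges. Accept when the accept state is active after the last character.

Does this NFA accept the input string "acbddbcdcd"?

Answer: REJECT

Derivation:
initial (ε-close {0}): {0,1,2,3,4,6,7,8}
'a' @ 1: {1,2,3,4,5,6,7,8,9}  (accept∈set)
'c' @ 2: {}  — dead — no transitions
rest 'bddbcdcd' ignored (set empty)
final: {}; accept 1 not in set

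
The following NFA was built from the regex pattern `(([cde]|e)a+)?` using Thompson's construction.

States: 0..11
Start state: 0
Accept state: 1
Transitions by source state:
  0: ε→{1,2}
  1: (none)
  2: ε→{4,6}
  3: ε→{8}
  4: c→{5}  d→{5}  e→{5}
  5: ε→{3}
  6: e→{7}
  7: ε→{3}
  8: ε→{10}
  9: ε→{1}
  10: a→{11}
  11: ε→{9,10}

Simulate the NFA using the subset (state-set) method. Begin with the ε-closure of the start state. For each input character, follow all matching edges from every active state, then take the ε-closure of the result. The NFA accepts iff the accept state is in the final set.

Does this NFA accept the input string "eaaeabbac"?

Answer: REJECT

Steps:
initial (ε-close {0}): {0,1,2,4,6}
'e' @ 1: {3,5,7,8,10}
'a' @ 2: {1,9,10,11}  (accept∈set)
'a' @ 3: {1,9,10,11}  (accept∈set)
'e' @ 4: {}  — dead — no transitions
rest 'abbac' ignored (set empty)
after full input: {}  (accept=1 not in)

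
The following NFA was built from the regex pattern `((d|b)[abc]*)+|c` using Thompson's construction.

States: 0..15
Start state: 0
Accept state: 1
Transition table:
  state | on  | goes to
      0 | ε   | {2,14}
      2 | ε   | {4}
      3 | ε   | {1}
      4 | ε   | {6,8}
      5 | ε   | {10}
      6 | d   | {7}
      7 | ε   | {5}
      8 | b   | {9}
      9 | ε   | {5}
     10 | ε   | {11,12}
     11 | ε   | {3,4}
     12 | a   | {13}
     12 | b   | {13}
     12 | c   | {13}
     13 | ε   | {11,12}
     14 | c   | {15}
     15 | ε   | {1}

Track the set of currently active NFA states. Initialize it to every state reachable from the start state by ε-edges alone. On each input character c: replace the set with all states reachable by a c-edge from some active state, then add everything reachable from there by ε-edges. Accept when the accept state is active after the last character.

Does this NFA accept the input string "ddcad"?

S₀ = ε-closure({0}) = {0,2,4,6,8,14}
'd' @ 1: {1,3,4,5,6,7,8,10,11,12}  (accept∈set)
'd' @ 2: {1,3,4,5,6,7,8,10,11,12}  (accept∈set)
'c' @ 3: {1,3,4,6,8,11,12,13}  (accept∈set)
'a' @ 4: {1,3,4,6,8,11,12,13}  (accept∈set)
'd' @ 5: {1,3,4,5,6,7,8,10,11,12}  (accept∈set)
final: {1,3,4,5,6,7,8,10,11,12}; accept 1 in set

Answer: ACCEPT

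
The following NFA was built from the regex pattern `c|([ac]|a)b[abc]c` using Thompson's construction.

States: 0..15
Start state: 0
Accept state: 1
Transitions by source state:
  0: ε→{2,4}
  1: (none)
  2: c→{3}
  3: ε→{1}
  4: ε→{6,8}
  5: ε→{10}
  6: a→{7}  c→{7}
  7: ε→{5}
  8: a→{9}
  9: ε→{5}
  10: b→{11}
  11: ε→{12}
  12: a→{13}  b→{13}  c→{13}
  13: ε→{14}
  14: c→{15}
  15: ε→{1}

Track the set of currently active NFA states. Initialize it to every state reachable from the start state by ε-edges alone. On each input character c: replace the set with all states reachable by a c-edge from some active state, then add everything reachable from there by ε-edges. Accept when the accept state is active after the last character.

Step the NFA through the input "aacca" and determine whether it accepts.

start: ε-closure({0}) = {0,2,4,6,8}
'a' @ 1: {5,7,9,10}
'a' @ 2: {}  — dead — no transitions
rest 'cca' ignored (set empty)
after full input: {}  (accept=1 not in)

Answer: REJECT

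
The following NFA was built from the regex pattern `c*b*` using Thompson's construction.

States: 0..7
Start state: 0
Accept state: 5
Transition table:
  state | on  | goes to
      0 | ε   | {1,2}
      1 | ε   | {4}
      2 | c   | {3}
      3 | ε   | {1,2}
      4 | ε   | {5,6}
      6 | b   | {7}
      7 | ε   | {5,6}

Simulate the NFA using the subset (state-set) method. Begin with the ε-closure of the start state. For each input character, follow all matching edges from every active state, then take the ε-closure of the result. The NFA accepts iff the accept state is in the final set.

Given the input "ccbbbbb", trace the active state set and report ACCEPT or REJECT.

initial (ε-close {0}): {0,1,2,4,5,6}
'c' @ 1: {1,2,3,4,5,6}  ✓accept
'c' @ 2: {1,2,3,4,5,6}  ✓accept
'b' @ 3: {5,6,7}  ✓accept
'b' @ 4: {5,6,7}  ✓accept
'b' @ 5: {5,6,7}  ✓accept
'b' @ 6: {5,6,7}  ✓accept
'b' @ 7: {5,6,7}  ✓accept
after full input: {5,6,7}  (accept=5 in)

Answer: ACCEPT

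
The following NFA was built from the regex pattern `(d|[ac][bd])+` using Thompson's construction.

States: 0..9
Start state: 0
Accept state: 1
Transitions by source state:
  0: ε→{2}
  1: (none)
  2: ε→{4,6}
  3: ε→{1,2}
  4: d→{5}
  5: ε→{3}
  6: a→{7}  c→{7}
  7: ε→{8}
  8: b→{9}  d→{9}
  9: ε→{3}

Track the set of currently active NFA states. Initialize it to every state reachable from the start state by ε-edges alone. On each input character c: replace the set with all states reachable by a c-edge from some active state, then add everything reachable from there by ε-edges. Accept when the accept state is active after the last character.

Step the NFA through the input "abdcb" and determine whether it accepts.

Answer: ACCEPT

Derivation:
initial (ε-close {0}): {0,2,4,6}
'a' @ 1: {7,8}
'b' @ 2: {1,2,3,4,6,9}  (accept∈set)
'd' @ 3: {1,2,3,4,5,6}  (accept∈set)
'c' @ 4: {7,8}
'b' @ 5: {1,2,3,4,6,9}  (accept∈set)
after full input: {1,2,3,4,6,9}  (accept=1 in)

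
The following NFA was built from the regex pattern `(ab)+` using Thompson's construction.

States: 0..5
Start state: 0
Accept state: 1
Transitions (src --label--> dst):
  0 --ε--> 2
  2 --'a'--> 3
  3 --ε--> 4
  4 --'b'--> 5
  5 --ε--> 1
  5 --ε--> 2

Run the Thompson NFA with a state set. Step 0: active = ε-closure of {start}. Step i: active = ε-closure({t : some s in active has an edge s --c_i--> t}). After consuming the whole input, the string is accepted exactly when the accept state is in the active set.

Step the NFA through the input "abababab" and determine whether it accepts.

Answer: ACCEPT

Steps:
S₀ = ε-closure({0}) = {0,2}
'a' @ 1: {3,4}
'b' @ 2: {1,2,5}  (accept∈set)
'a' @ 3: {3,4}
'b' @ 4: {1,2,5}  (accept∈set)
'a' @ 5: {3,4}
'b' @ 6: {1,2,5}  (accept∈set)
'a' @ 7: {3,4}
'b' @ 8: {1,2,5}  (accept∈set)
end set {1,2,5} — state 1 in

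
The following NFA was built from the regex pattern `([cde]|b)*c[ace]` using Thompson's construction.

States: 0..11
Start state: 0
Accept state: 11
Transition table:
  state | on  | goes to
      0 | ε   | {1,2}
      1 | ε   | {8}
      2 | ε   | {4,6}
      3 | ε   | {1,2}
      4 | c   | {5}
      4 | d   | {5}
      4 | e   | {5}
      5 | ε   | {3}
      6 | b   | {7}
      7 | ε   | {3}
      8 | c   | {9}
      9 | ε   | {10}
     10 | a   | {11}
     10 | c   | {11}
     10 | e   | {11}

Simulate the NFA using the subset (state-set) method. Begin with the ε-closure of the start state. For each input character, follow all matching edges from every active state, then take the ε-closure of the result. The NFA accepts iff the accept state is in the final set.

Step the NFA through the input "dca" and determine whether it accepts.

Answer: ACCEPT

Trace:
start: ε-closure({0}) = {0,1,2,4,6,8}
'd' @ 1: {1,2,3,4,5,6,8}
'c' @ 2: {1,2,3,4,5,6,8,9,10}
'a' @ 3: {11}  ✓accept
final: {11}; accept 11 in set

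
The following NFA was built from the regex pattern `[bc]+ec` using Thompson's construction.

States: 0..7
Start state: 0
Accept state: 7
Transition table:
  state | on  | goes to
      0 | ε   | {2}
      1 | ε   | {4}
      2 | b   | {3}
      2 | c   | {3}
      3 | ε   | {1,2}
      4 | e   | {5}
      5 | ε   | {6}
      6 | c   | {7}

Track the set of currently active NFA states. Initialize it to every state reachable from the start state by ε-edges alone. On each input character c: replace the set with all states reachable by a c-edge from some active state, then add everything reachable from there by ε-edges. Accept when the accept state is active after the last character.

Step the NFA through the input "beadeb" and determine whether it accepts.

start: ε-closure({0}) = {0,2}
'b' @ 1: {1,2,3,4}
'e' @ 2: {5,6}
'a' @ 3: {}  — no active states
rest 'deb' ignored (set empty)
after full input: {}  (accept=7 not in)

Answer: REJECT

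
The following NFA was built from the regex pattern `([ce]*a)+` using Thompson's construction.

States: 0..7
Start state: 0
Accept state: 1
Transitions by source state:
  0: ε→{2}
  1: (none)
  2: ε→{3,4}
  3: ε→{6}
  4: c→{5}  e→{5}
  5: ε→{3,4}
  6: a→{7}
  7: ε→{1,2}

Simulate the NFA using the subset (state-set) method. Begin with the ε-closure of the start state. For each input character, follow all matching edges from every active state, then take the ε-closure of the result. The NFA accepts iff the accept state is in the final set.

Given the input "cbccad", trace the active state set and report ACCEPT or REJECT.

S₀ = ε-closure({0}) = {0,2,3,4,6}
'c' @ 1: {3,4,5,6}
'b' @ 2: {}  — no active states
rest 'ccad' ignored (set empty)
final: {}; accept 1 not in set

Answer: REJECT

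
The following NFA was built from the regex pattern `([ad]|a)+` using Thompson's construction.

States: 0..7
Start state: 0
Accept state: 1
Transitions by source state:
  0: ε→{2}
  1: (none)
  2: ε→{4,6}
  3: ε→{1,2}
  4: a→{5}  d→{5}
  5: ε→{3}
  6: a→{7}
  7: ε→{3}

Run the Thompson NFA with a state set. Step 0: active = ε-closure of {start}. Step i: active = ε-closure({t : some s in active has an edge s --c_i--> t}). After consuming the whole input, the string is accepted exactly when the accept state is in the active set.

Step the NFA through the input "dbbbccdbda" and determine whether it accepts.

Answer: REJECT

Trace:
initial (ε-close {0}): {0,2,4,6}
'd' @ 1: {1,2,3,4,5,6}  [accepting]
'b' @ 2: {}  — state set empty
rest 'bbccdbda' ignored (set empty)
after full input: {}  (accept=1 not in)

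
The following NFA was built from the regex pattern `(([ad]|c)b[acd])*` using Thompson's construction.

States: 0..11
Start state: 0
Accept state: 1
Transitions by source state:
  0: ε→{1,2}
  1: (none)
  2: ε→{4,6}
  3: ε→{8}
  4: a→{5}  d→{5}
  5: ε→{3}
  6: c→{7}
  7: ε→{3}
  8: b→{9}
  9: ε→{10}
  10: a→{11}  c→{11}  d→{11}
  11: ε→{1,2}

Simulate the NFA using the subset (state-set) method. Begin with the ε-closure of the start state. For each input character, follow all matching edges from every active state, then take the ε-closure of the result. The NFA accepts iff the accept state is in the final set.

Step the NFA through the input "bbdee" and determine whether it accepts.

Answer: REJECT

Steps:
initial (ε-close {0}): {0,1,2,4,6}
'b' @ 1: {}  — dead — no transitions
rest 'bdee' ignored (set empty)
after full input: {}  (accept=1 not in)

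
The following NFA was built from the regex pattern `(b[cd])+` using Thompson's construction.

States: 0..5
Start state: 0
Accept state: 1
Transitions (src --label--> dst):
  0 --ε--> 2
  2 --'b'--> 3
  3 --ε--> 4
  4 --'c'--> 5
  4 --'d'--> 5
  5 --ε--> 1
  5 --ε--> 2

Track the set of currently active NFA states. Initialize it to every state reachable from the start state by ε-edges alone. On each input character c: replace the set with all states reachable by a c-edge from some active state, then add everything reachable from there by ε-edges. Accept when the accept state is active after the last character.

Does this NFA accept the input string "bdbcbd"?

initial (ε-close {0}): {0,2}
'b' @ 1: {3,4}
'd' @ 2: {1,2,5}  ✓accept
'b' @ 3: {3,4}
'c' @ 4: {1,2,5}  ✓accept
'b' @ 5: {3,4}
'd' @ 6: {1,2,5}  ✓accept
final: {1,2,5}; accept 1 in set

Answer: ACCEPT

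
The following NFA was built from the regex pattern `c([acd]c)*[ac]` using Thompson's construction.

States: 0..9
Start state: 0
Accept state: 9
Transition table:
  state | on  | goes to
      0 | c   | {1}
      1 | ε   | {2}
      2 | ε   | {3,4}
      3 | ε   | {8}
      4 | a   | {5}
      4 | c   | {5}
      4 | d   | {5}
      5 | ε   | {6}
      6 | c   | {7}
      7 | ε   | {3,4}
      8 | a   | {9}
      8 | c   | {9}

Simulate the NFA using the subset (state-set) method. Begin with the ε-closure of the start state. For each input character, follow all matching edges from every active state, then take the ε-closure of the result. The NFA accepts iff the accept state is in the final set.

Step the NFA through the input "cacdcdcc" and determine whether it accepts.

Answer: ACCEPT

Trace:
start: ε-closure({0}) = {0}
'c' @ 1: {1,2,3,4,8}
'a' @ 2: {5,6,9}  ✓accept
'c' @ 3: {3,4,7,8}
'd' @ 4: {5,6}
'c' @ 5: {3,4,7,8}
'd' @ 6: {5,6}
'c' @ 7: {3,4,7,8}
'c' @ 8: {5,6,9}  ✓accept
end set {5,6,9} — state 9 in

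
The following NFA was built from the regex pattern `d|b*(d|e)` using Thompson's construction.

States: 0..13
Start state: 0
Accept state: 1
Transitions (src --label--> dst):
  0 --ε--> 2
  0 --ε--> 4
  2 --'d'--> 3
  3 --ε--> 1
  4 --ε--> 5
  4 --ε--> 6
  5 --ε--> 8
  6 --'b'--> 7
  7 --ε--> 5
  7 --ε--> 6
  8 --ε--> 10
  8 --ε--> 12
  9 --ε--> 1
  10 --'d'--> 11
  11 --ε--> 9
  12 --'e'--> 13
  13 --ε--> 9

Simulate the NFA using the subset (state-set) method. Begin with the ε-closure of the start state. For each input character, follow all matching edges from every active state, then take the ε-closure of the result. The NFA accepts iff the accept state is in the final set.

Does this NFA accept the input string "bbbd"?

initial (ε-close {0}): {0,2,4,5,6,8,10,12}
'b' @ 1: {5,6,7,8,10,12}
'b' @ 2: {5,6,7,8,10,12}
'b' @ 3: {5,6,7,8,10,12}
'd' @ 4: {1,9,11}  [accepting]
after full input: {1,9,11}  (accept=1 in)

Answer: ACCEPT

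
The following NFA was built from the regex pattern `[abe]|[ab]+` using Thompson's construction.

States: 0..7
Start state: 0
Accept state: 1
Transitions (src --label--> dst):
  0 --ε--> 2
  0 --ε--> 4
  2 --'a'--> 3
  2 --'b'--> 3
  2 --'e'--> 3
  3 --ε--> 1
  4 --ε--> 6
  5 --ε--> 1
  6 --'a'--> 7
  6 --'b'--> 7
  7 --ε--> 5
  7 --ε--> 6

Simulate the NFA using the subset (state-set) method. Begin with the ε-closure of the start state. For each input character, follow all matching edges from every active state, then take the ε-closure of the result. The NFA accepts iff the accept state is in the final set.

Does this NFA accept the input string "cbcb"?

Answer: REJECT

Derivation:
S₀ = ε-closure({0}) = {0,2,4,6}
'c' @ 1: {}  — dead — no transitions
rest 'bcb' ignored (set empty)
end set {} — state 1 not in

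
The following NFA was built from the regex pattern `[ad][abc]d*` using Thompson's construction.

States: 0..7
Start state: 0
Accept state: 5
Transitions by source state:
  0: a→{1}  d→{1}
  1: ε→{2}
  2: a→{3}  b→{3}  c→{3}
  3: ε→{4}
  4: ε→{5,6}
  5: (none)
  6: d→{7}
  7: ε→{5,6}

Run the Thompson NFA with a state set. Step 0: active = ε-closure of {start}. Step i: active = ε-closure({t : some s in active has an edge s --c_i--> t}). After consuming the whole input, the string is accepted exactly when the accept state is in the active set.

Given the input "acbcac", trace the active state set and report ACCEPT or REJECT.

initial (ε-close {0}): {0}
'a' @ 1: {1,2}
'c' @ 2: {3,4,5,6}  (accept∈set)
'b' @ 3: {}  — state set empty
rest 'cac' ignored (set empty)
end set {} — state 5 not in

Answer: REJECT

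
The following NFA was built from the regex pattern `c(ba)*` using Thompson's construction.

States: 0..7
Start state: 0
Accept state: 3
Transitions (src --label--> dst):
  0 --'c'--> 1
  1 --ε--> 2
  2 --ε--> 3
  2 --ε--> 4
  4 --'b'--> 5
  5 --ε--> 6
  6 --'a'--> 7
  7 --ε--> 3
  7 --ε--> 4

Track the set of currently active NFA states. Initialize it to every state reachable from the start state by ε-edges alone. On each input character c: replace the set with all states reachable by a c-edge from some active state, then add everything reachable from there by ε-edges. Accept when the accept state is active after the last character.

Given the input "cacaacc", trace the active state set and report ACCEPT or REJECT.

start: ε-closure({0}) = {0}
'c' @ 1: {1,2,3,4}  (accept∈set)
'a' @ 2: {}  — state set empty
rest 'caacc' ignored (set empty)
after full input: {}  (accept=3 not in)

Answer: REJECT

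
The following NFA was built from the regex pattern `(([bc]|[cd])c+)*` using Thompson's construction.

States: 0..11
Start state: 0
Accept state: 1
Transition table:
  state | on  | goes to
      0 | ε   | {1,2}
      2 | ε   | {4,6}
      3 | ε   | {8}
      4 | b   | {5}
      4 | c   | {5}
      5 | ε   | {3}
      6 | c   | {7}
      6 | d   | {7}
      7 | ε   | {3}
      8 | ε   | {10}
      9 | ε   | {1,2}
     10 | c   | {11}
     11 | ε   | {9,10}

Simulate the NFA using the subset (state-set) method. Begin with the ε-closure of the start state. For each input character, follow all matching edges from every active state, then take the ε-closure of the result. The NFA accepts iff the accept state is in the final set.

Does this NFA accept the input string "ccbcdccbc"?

Answer: ACCEPT

Trace:
start: ε-closure({0}) = {0,1,2,4,6}
'c' @ 1: {3,5,7,8,10}
'c' @ 2: {1,2,4,6,9,10,11}  (accept∈set)
'b' @ 3: {3,5,8,10}
'c' @ 4: {1,2,4,6,9,10,11}  (accept∈set)
'd' @ 5: {3,7,8,10}
'c' @ 6: {1,2,4,6,9,10,11}  (accept∈set)
'c' @ 7: {1,2,3,4,5,6,7,8,9,10,11}  (accept∈set)
'b' @ 8: {3,5,8,10}
'c' @ 9: {1,2,4,6,9,10,11}  (accept∈set)
after full input: {1,2,4,6,9,10,11}  (accept=1 in)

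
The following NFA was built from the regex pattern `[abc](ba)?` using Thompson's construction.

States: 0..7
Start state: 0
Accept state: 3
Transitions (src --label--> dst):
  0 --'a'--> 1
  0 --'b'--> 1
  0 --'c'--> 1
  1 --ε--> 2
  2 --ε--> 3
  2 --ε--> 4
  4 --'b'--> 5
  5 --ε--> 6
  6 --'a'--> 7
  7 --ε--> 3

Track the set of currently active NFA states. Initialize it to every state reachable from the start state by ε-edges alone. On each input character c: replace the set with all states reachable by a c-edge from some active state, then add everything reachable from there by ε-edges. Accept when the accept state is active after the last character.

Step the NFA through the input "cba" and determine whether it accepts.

Answer: ACCEPT

Trace:
initial (ε-close {0}): {0}
'c' @ 1: {1,2,3,4}  [accepting]
'b' @ 2: {5,6}
'a' @ 3: {3,7}  [accepting]
after full input: {3,7}  (accept=3 in)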